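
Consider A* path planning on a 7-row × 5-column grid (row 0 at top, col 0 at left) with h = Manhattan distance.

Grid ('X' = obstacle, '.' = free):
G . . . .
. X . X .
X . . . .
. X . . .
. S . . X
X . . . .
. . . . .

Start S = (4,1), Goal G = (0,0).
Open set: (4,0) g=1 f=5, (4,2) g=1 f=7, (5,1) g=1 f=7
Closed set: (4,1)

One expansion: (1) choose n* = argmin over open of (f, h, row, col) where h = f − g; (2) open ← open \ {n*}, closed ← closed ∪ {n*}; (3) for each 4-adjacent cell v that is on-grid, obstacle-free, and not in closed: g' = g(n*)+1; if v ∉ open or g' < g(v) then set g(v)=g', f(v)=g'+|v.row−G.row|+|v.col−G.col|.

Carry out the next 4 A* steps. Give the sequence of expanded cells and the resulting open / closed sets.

step 1: expand (4,0) (f=5, h=4) → closed; open now [(3,0) g=2 f=5, (4,2) g=1 f=7, (5,1) g=1 f=7]
step 2: expand (3,0) (f=5, h=3) → closed; open now [(4,2) g=1 f=7, (5,1) g=1 f=7]
step 3: expand (4,2) (f=7, h=6) → closed; open now [(3,2) g=2 f=7, (4,3) g=2 f=9, (5,1) g=1 f=7, (5,2) g=2 f=9]
step 4: expand (3,2) (f=7, h=5) → closed; open now [(2,2) g=3 f=7, (3,3) g=3 f=9, (4,3) g=2 f=9, (5,1) g=1 f=7, (5,2) g=2 f=9]

order=[(4,0) → (3,0) → (4,2) → (3,2)]; open=[(2,2) g=3 f=7, (3,3) g=3 f=9, (4,3) g=2 f=9, (5,1) g=1 f=7, (5,2) g=2 f=9]; closed=[(3,0), (3,2), (4,0), (4,1), (4,2)]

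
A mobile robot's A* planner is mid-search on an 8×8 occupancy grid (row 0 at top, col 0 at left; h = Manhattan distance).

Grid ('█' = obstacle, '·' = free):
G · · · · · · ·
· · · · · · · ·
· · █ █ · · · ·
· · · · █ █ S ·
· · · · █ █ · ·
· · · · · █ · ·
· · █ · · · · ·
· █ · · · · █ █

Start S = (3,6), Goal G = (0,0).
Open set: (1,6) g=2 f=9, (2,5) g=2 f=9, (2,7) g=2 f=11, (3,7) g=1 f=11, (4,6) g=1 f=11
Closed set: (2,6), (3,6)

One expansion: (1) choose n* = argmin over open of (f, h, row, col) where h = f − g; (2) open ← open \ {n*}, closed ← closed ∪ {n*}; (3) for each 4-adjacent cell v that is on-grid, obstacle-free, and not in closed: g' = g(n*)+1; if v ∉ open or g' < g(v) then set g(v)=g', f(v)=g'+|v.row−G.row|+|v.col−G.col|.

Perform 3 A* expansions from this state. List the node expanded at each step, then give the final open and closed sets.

step 1: expand (1,6) (f=9, h=7) → closed; open now [(0,6) g=3 f=9, (1,5) g=3 f=9, (1,7) g=3 f=11, (2,5) g=2 f=9, (2,7) g=2 f=11, (3,7) g=1 f=11, (4,6) g=1 f=11]
step 2: expand (0,6) (f=9, h=6) → closed; open now [(0,5) g=4 f=9, (0,7) g=4 f=11, (1,5) g=3 f=9, (1,7) g=3 f=11, (2,5) g=2 f=9, (2,7) g=2 f=11, (3,7) g=1 f=11, (4,6) g=1 f=11]
step 3: expand (0,5) (f=9, h=5) → closed; open now [(0,4) g=5 f=9, (0,7) g=4 f=11, (1,5) g=3 f=9, (1,7) g=3 f=11, (2,5) g=2 f=9, (2,7) g=2 f=11, (3,7) g=1 f=11, (4,6) g=1 f=11]

order=[(1,6) → (0,6) → (0,5)]; open=[(0,4) g=5 f=9, (0,7) g=4 f=11, (1,5) g=3 f=9, (1,7) g=3 f=11, (2,5) g=2 f=9, (2,7) g=2 f=11, (3,7) g=1 f=11, (4,6) g=1 f=11]; closed=[(0,5), (0,6), (1,6), (2,6), (3,6)]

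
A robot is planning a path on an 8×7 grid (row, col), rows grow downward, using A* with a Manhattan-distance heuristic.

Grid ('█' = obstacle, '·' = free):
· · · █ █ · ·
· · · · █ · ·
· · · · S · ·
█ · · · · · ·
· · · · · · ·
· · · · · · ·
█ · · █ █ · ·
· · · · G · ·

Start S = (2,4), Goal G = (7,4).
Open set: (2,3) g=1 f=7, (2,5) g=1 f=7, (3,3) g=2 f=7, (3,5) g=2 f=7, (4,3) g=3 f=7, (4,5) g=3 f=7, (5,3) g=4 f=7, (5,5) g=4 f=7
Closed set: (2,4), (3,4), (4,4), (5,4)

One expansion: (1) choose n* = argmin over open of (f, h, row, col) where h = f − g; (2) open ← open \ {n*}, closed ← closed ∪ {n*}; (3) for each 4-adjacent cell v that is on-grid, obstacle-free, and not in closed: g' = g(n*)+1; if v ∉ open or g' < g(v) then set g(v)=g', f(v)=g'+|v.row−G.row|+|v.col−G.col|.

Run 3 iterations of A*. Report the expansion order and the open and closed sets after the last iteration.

order=[(5,3) → (5,5) → (6,5)]; open=[(2,3) g=1 f=7, (2,5) g=1 f=7, (3,3) g=2 f=7, (3,5) g=2 f=7, (4,3) g=3 f=7, (4,5) g=3 f=7, (5,2) g=5 f=9, (5,6) g=5 f=9, (6,6) g=6 f=9, (7,5) g=6 f=7]; closed=[(2,4), (3,4), (4,4), (5,3), (5,4), (5,5), (6,5)]

step 1: expand (5,3) (f=7, h=3) → closed; open now [(2,3) g=1 f=7, (2,5) g=1 f=7, (3,3) g=2 f=7, (3,5) g=2 f=7, (4,3) g=3 f=7, (4,5) g=3 f=7, (5,2) g=5 f=9, (5,5) g=4 f=7]
step 2: expand (5,5) (f=7, h=3) → closed; open now [(2,3) g=1 f=7, (2,5) g=1 f=7, (3,3) g=2 f=7, (3,5) g=2 f=7, (4,3) g=3 f=7, (4,5) g=3 f=7, (5,2) g=5 f=9, (5,6) g=5 f=9, (6,5) g=5 f=7]
step 3: expand (6,5) (f=7, h=2) → closed; open now [(2,3) g=1 f=7, (2,5) g=1 f=7, (3,3) g=2 f=7, (3,5) g=2 f=7, (4,3) g=3 f=7, (4,5) g=3 f=7, (5,2) g=5 f=9, (5,6) g=5 f=9, (6,6) g=6 f=9, (7,5) g=6 f=7]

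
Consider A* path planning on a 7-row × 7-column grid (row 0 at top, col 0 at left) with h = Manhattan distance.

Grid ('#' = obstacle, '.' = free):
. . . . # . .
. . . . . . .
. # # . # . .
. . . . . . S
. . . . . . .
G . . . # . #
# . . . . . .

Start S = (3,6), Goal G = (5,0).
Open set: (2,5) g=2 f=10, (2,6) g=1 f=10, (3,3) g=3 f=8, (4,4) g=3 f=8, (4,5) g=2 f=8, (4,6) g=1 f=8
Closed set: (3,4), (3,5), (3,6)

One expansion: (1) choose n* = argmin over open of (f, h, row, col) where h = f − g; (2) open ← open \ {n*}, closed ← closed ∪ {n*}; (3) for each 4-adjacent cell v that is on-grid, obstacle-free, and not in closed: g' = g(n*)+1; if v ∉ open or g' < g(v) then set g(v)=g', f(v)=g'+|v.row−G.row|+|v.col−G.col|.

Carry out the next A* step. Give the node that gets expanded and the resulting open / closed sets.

step 1: expand (3,3) (f=8, h=5) → closed; open now [(2,3) g=4 f=10, (2,5) g=2 f=10, (2,6) g=1 f=10, (3,2) g=4 f=8, (4,3) g=4 f=8, (4,4) g=3 f=8, (4,5) g=2 f=8, (4,6) g=1 f=8]

expanded=(3,3); open=[(2,3) g=4 f=10, (2,5) g=2 f=10, (2,6) g=1 f=10, (3,2) g=4 f=8, (4,3) g=4 f=8, (4,4) g=3 f=8, (4,5) g=2 f=8, (4,6) g=1 f=8]; closed=[(3,3), (3,4), (3,5), (3,6)]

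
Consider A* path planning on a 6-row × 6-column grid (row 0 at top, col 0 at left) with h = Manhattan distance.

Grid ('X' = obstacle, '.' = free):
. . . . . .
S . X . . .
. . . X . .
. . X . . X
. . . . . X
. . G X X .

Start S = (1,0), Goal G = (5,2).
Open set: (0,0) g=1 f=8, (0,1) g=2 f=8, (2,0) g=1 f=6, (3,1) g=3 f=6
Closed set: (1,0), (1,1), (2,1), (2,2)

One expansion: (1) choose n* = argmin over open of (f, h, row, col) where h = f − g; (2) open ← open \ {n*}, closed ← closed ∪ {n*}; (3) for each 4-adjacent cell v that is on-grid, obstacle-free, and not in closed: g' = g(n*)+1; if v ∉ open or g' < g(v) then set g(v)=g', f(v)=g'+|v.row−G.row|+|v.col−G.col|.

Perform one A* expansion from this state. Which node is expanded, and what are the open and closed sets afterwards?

step 1: expand (3,1) (f=6, h=3) → closed; open now [(0,0) g=1 f=8, (0,1) g=2 f=8, (2,0) g=1 f=6, (3,0) g=4 f=8, (4,1) g=4 f=6]

expanded=(3,1); open=[(0,0) g=1 f=8, (0,1) g=2 f=8, (2,0) g=1 f=6, (3,0) g=4 f=8, (4,1) g=4 f=6]; closed=[(1,0), (1,1), (2,1), (2,2), (3,1)]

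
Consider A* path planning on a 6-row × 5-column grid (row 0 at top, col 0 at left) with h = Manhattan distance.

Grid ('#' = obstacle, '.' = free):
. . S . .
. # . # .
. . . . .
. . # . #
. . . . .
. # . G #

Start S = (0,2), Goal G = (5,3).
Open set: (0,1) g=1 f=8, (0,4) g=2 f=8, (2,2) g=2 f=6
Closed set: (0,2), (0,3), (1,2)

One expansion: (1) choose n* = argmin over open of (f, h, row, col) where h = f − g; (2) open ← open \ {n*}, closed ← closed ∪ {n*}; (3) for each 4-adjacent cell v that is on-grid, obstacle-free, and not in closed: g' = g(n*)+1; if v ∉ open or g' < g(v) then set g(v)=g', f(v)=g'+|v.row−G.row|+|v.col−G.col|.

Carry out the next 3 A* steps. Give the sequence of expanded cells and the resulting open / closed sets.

step 1: expand (2,2) (f=6, h=4) → closed; open now [(0,1) g=1 f=8, (0,4) g=2 f=8, (2,1) g=3 f=8, (2,3) g=3 f=6]
step 2: expand (2,3) (f=6, h=3) → closed; open now [(0,1) g=1 f=8, (0,4) g=2 f=8, (2,1) g=3 f=8, (2,4) g=4 f=8, (3,3) g=4 f=6]
step 3: expand (3,3) (f=6, h=2) → closed; open now [(0,1) g=1 f=8, (0,4) g=2 f=8, (2,1) g=3 f=8, (2,4) g=4 f=8, (4,3) g=5 f=6]

order=[(2,2) → (2,3) → (3,3)]; open=[(0,1) g=1 f=8, (0,4) g=2 f=8, (2,1) g=3 f=8, (2,4) g=4 f=8, (4,3) g=5 f=6]; closed=[(0,2), (0,3), (1,2), (2,2), (2,3), (3,3)]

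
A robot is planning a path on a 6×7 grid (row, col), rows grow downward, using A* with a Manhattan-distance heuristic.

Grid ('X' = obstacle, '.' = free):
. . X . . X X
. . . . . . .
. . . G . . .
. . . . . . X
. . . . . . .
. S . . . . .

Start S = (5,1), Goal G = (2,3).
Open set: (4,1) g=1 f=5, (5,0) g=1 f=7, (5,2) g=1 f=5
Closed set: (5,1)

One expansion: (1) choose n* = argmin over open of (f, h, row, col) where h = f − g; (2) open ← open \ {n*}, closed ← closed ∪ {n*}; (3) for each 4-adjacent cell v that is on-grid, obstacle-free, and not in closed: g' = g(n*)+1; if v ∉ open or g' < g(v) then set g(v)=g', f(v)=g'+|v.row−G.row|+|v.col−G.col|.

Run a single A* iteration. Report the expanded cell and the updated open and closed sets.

expanded=(4,1); open=[(3,1) g=2 f=5, (4,0) g=2 f=7, (4,2) g=2 f=5, (5,0) g=1 f=7, (5,2) g=1 f=5]; closed=[(4,1), (5,1)]

step 1: expand (4,1) (f=5, h=4) → closed; open now [(3,1) g=2 f=5, (4,0) g=2 f=7, (4,2) g=2 f=5, (5,0) g=1 f=7, (5,2) g=1 f=5]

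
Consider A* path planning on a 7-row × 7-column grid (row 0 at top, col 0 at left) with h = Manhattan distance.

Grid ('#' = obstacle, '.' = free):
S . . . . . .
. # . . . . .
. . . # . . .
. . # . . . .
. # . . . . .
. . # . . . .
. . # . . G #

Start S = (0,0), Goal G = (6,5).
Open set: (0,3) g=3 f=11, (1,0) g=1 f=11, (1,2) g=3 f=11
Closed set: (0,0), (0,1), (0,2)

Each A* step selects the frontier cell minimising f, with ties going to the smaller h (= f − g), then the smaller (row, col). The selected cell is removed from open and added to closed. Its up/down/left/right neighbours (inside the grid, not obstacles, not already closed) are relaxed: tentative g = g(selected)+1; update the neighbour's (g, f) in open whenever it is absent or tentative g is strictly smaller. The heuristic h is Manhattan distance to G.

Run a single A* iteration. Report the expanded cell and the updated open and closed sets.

expanded=(0,3); open=[(0,4) g=4 f=11, (1,0) g=1 f=11, (1,2) g=3 f=11, (1,3) g=4 f=11]; closed=[(0,0), (0,1), (0,2), (0,3)]

step 1: expand (0,3) (f=11, h=8) → closed; open now [(0,4) g=4 f=11, (1,0) g=1 f=11, (1,2) g=3 f=11, (1,3) g=4 f=11]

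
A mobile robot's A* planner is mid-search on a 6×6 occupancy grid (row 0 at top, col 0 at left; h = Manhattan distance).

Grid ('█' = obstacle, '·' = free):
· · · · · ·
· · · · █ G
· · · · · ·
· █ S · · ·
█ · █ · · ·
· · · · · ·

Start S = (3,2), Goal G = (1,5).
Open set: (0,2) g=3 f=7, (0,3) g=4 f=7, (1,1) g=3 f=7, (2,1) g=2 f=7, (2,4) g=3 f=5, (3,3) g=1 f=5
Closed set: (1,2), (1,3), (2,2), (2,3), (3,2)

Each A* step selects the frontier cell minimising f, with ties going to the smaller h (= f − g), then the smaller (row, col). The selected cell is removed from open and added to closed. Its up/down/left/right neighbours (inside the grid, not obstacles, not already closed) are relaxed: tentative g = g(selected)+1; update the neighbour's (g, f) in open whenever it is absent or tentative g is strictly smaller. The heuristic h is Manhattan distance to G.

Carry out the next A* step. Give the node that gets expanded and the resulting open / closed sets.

expanded=(2,4); open=[(0,2) g=3 f=7, (0,3) g=4 f=7, (1,1) g=3 f=7, (2,1) g=2 f=7, (2,5) g=4 f=5, (3,3) g=1 f=5, (3,4) g=4 f=7]; closed=[(1,2), (1,3), (2,2), (2,3), (2,4), (3,2)]

step 1: expand (2,4) (f=5, h=2) → closed; open now [(0,2) g=3 f=7, (0,3) g=4 f=7, (1,1) g=3 f=7, (2,1) g=2 f=7, (2,5) g=4 f=5, (3,3) g=1 f=5, (3,4) g=4 f=7]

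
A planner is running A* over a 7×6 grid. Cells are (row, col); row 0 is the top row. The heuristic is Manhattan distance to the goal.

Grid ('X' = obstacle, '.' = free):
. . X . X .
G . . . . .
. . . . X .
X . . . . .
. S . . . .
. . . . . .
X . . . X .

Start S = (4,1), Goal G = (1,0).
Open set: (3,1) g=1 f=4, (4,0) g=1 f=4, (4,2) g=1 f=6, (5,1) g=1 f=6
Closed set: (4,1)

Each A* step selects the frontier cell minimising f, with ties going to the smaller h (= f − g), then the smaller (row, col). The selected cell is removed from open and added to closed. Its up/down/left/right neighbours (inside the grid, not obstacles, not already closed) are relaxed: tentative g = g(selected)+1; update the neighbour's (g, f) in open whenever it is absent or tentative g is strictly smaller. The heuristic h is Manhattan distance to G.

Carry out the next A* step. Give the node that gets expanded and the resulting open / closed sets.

expanded=(3,1); open=[(2,1) g=2 f=4, (3,2) g=2 f=6, (4,0) g=1 f=4, (4,2) g=1 f=6, (5,1) g=1 f=6]; closed=[(3,1), (4,1)]

step 1: expand (3,1) (f=4, h=3) → closed; open now [(2,1) g=2 f=4, (3,2) g=2 f=6, (4,0) g=1 f=4, (4,2) g=1 f=6, (5,1) g=1 f=6]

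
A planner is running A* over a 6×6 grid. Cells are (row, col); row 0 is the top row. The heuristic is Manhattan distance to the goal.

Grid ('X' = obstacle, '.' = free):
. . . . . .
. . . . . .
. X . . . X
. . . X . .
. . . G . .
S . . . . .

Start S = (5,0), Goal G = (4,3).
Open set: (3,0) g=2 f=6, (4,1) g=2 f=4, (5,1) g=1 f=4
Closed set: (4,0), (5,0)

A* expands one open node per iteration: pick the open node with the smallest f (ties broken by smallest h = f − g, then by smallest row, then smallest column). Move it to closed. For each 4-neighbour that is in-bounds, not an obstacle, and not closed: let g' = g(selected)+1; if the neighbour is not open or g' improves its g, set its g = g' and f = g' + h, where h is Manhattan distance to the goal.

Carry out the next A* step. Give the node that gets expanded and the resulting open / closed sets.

step 1: expand (4,1) (f=4, h=2) → closed; open now [(3,0) g=2 f=6, (3,1) g=3 f=6, (4,2) g=3 f=4, (5,1) g=1 f=4]

expanded=(4,1); open=[(3,0) g=2 f=6, (3,1) g=3 f=6, (4,2) g=3 f=4, (5,1) g=1 f=4]; closed=[(4,0), (4,1), (5,0)]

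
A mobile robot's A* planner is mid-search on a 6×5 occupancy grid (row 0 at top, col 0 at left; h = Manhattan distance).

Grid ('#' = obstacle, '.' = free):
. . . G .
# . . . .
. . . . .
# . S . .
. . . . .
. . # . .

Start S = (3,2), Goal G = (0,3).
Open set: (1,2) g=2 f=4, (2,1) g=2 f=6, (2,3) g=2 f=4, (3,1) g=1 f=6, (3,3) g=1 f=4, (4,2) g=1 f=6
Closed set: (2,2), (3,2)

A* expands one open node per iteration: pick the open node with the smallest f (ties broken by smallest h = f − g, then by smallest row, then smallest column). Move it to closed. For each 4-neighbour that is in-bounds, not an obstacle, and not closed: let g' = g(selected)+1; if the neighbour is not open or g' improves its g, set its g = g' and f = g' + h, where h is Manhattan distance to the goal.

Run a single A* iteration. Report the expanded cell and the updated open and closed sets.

step 1: expand (1,2) (f=4, h=2) → closed; open now [(0,2) g=3 f=4, (1,1) g=3 f=6, (1,3) g=3 f=4, (2,1) g=2 f=6, (2,3) g=2 f=4, (3,1) g=1 f=6, (3,3) g=1 f=4, (4,2) g=1 f=6]

expanded=(1,2); open=[(0,2) g=3 f=4, (1,1) g=3 f=6, (1,3) g=3 f=4, (2,1) g=2 f=6, (2,3) g=2 f=4, (3,1) g=1 f=6, (3,3) g=1 f=4, (4,2) g=1 f=6]; closed=[(1,2), (2,2), (3,2)]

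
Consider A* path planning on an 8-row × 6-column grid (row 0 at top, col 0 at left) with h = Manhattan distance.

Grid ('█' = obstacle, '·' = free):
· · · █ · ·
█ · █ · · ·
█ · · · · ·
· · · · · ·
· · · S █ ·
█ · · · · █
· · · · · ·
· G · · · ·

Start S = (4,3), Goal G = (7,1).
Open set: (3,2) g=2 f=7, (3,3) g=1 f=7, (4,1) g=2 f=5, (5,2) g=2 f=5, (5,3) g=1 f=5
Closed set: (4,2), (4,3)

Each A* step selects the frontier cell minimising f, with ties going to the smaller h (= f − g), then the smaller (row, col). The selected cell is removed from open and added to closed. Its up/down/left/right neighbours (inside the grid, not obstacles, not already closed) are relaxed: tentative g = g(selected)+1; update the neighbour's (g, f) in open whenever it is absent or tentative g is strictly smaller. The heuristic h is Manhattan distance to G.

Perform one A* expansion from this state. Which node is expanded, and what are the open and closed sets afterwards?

expanded=(4,1); open=[(3,1) g=3 f=7, (3,2) g=2 f=7, (3,3) g=1 f=7, (4,0) g=3 f=7, (5,1) g=3 f=5, (5,2) g=2 f=5, (5,3) g=1 f=5]; closed=[(4,1), (4,2), (4,3)]

step 1: expand (4,1) (f=5, h=3) → closed; open now [(3,1) g=3 f=7, (3,2) g=2 f=7, (3,3) g=1 f=7, (4,0) g=3 f=7, (5,1) g=3 f=5, (5,2) g=2 f=5, (5,3) g=1 f=5]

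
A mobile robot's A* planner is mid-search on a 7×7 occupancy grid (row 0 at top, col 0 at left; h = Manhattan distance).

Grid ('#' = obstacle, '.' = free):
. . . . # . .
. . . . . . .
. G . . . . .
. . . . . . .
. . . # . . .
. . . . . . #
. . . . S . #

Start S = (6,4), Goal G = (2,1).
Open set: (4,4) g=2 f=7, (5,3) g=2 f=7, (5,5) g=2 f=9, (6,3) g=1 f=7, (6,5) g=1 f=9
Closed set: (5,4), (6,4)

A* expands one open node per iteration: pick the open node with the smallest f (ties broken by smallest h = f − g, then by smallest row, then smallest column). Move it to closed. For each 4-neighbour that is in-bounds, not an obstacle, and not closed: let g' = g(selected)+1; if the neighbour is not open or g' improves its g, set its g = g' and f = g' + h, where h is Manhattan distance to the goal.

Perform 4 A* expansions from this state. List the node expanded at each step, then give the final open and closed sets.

order=[(4,4) → (3,4) → (2,4) → (2,3)]; open=[(1,3) g=6 f=9, (1,4) g=5 f=9, (2,2) g=6 f=7, (2,5) g=5 f=9, (3,3) g=4 f=7, (3,5) g=4 f=9, (4,5) g=3 f=9, (5,3) g=2 f=7, (5,5) g=2 f=9, (6,3) g=1 f=7, (6,5) g=1 f=9]; closed=[(2,3), (2,4), (3,4), (4,4), (5,4), (6,4)]

step 1: expand (4,4) (f=7, h=5) → closed; open now [(3,4) g=3 f=7, (4,5) g=3 f=9, (5,3) g=2 f=7, (5,5) g=2 f=9, (6,3) g=1 f=7, (6,5) g=1 f=9]
step 2: expand (3,4) (f=7, h=4) → closed; open now [(2,4) g=4 f=7, (3,3) g=4 f=7, (3,5) g=4 f=9, (4,5) g=3 f=9, (5,3) g=2 f=7, (5,5) g=2 f=9, (6,3) g=1 f=7, (6,5) g=1 f=9]
step 3: expand (2,4) (f=7, h=3) → closed; open now [(1,4) g=5 f=9, (2,3) g=5 f=7, (2,5) g=5 f=9, (3,3) g=4 f=7, (3,5) g=4 f=9, (4,5) g=3 f=9, (5,3) g=2 f=7, (5,5) g=2 f=9, (6,3) g=1 f=7, (6,5) g=1 f=9]
step 4: expand (2,3) (f=7, h=2) → closed; open now [(1,3) g=6 f=9, (1,4) g=5 f=9, (2,2) g=6 f=7, (2,5) g=5 f=9, (3,3) g=4 f=7, (3,5) g=4 f=9, (4,5) g=3 f=9, (5,3) g=2 f=7, (5,5) g=2 f=9, (6,3) g=1 f=7, (6,5) g=1 f=9]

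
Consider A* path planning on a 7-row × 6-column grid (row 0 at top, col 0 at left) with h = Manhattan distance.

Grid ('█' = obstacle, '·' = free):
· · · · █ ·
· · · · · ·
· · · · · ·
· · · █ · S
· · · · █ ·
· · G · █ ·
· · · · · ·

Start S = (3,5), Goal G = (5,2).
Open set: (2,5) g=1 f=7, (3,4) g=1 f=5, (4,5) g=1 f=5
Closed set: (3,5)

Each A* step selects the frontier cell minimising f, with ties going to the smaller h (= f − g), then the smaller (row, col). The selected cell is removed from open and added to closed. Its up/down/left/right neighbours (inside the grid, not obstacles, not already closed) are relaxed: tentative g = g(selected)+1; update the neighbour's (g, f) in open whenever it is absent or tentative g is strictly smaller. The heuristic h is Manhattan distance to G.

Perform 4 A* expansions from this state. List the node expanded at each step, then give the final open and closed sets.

order=[(3,4) → (4,5) → (5,5) → (6,5)]; open=[(2,4) g=2 f=7, (2,5) g=1 f=7, (6,4) g=4 f=7]; closed=[(3,4), (3,5), (4,5), (5,5), (6,5)]

step 1: expand (3,4) (f=5, h=4) → closed; open now [(2,4) g=2 f=7, (2,5) g=1 f=7, (4,5) g=1 f=5]
step 2: expand (4,5) (f=5, h=4) → closed; open now [(2,4) g=2 f=7, (2,5) g=1 f=7, (5,5) g=2 f=5]
step 3: expand (5,5) (f=5, h=3) → closed; open now [(2,4) g=2 f=7, (2,5) g=1 f=7, (6,5) g=3 f=7]
step 4: expand (6,5) (f=7, h=4) → closed; open now [(2,4) g=2 f=7, (2,5) g=1 f=7, (6,4) g=4 f=7]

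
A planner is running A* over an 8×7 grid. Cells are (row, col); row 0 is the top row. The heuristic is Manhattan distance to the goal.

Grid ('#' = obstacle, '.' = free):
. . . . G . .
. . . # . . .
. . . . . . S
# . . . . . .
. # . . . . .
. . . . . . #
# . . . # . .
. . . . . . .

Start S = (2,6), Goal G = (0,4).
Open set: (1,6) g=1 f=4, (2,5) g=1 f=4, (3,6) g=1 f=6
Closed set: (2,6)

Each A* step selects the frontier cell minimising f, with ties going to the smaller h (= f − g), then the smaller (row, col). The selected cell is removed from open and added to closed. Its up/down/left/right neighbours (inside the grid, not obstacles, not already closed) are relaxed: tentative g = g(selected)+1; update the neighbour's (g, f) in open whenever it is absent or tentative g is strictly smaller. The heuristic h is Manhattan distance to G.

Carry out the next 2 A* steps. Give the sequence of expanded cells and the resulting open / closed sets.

step 1: expand (1,6) (f=4, h=3) → closed; open now [(0,6) g=2 f=4, (1,5) g=2 f=4, (2,5) g=1 f=4, (3,6) g=1 f=6]
step 2: expand (0,6) (f=4, h=2) → closed; open now [(0,5) g=3 f=4, (1,5) g=2 f=4, (2,5) g=1 f=4, (3,6) g=1 f=6]

order=[(1,6) → (0,6)]; open=[(0,5) g=3 f=4, (1,5) g=2 f=4, (2,5) g=1 f=4, (3,6) g=1 f=6]; closed=[(0,6), (1,6), (2,6)]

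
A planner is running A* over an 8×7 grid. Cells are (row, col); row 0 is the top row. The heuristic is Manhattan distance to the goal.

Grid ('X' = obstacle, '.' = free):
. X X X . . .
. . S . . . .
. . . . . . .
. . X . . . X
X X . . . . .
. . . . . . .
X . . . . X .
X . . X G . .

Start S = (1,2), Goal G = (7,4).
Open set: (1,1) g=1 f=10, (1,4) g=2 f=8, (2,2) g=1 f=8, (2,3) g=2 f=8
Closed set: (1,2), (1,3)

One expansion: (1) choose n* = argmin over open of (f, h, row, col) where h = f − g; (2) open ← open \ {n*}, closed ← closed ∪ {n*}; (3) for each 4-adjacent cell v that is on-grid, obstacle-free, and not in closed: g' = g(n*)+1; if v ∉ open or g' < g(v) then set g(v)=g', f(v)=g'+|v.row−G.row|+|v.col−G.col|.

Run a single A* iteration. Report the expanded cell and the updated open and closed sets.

expanded=(1,4); open=[(0,4) g=3 f=10, (1,1) g=1 f=10, (1,5) g=3 f=10, (2,2) g=1 f=8, (2,3) g=2 f=8, (2,4) g=3 f=8]; closed=[(1,2), (1,3), (1,4)]

step 1: expand (1,4) (f=8, h=6) → closed; open now [(0,4) g=3 f=10, (1,1) g=1 f=10, (1,5) g=3 f=10, (2,2) g=1 f=8, (2,3) g=2 f=8, (2,4) g=3 f=8]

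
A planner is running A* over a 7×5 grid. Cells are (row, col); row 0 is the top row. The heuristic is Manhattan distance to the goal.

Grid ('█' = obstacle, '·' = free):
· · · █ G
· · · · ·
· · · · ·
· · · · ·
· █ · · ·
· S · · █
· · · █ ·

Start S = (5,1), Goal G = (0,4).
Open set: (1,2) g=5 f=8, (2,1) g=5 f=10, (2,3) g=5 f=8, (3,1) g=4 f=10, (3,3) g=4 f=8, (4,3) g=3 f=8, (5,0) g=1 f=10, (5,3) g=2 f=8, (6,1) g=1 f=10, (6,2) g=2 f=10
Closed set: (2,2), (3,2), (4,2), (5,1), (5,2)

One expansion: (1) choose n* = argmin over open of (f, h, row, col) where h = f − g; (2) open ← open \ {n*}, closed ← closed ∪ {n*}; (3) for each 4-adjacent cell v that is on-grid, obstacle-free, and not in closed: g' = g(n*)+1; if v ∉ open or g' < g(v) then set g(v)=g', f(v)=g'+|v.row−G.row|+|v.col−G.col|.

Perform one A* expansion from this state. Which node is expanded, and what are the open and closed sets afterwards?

step 1: expand (1,2) (f=8, h=3) → closed; open now [(0,2) g=6 f=8, (1,1) g=6 f=10, (1,3) g=6 f=8, (2,1) g=5 f=10, (2,3) g=5 f=8, (3,1) g=4 f=10, (3,3) g=4 f=8, (4,3) g=3 f=8, (5,0) g=1 f=10, (5,3) g=2 f=8, (6,1) g=1 f=10, (6,2) g=2 f=10]

expanded=(1,2); open=[(0,2) g=6 f=8, (1,1) g=6 f=10, (1,3) g=6 f=8, (2,1) g=5 f=10, (2,3) g=5 f=8, (3,1) g=4 f=10, (3,3) g=4 f=8, (4,3) g=3 f=8, (5,0) g=1 f=10, (5,3) g=2 f=8, (6,1) g=1 f=10, (6,2) g=2 f=10]; closed=[(1,2), (2,2), (3,2), (4,2), (5,1), (5,2)]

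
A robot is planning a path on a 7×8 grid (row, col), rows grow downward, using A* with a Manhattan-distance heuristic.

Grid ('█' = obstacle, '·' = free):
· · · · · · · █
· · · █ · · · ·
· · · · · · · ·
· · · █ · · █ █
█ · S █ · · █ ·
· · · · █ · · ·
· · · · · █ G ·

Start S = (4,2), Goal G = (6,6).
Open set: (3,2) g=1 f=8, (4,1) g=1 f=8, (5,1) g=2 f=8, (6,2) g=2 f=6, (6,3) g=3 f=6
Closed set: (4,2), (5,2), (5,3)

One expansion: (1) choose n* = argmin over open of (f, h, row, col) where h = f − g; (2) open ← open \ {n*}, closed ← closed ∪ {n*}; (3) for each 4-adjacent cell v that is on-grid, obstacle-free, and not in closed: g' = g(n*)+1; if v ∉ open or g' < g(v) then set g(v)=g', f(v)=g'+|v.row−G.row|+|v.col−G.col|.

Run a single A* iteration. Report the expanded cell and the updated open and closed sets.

expanded=(6,3); open=[(3,2) g=1 f=8, (4,1) g=1 f=8, (5,1) g=2 f=8, (6,2) g=2 f=6, (6,4) g=4 f=6]; closed=[(4,2), (5,2), (5,3), (6,3)]

step 1: expand (6,3) (f=6, h=3) → closed; open now [(3,2) g=1 f=8, (4,1) g=1 f=8, (5,1) g=2 f=8, (6,2) g=2 f=6, (6,4) g=4 f=6]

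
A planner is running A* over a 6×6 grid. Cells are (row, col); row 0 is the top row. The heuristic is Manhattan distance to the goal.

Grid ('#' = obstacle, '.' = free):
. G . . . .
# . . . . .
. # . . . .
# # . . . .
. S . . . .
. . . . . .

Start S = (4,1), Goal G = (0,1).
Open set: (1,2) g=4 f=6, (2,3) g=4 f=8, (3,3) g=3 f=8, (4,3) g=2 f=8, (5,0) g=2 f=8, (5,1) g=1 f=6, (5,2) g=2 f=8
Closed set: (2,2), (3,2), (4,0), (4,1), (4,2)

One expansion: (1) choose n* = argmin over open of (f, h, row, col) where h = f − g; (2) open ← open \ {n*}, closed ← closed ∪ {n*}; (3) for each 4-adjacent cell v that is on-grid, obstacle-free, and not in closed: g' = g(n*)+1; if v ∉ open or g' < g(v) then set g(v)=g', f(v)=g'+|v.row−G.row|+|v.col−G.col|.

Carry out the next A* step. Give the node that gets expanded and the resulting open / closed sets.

step 1: expand (1,2) (f=6, h=2) → closed; open now [(0,2) g=5 f=6, (1,1) g=5 f=6, (1,3) g=5 f=8, (2,3) g=4 f=8, (3,3) g=3 f=8, (4,3) g=2 f=8, (5,0) g=2 f=8, (5,1) g=1 f=6, (5,2) g=2 f=8]

expanded=(1,2); open=[(0,2) g=5 f=6, (1,1) g=5 f=6, (1,3) g=5 f=8, (2,3) g=4 f=8, (3,3) g=3 f=8, (4,3) g=2 f=8, (5,0) g=2 f=8, (5,1) g=1 f=6, (5,2) g=2 f=8]; closed=[(1,2), (2,2), (3,2), (4,0), (4,1), (4,2)]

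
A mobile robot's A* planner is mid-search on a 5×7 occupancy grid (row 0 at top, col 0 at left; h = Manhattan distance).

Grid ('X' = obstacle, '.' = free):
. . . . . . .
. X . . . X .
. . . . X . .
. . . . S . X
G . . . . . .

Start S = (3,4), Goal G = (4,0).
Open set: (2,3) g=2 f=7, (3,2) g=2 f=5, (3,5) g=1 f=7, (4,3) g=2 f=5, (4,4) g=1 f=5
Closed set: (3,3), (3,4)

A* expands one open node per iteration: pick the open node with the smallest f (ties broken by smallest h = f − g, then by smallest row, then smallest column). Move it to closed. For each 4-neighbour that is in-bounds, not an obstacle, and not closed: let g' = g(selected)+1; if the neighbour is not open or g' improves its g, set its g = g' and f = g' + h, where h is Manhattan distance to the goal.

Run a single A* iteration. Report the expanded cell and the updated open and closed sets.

expanded=(3,2); open=[(2,2) g=3 f=7, (2,3) g=2 f=7, (3,1) g=3 f=5, (3,5) g=1 f=7, (4,2) g=3 f=5, (4,3) g=2 f=5, (4,4) g=1 f=5]; closed=[(3,2), (3,3), (3,4)]

step 1: expand (3,2) (f=5, h=3) → closed; open now [(2,2) g=3 f=7, (2,3) g=2 f=7, (3,1) g=3 f=5, (3,5) g=1 f=7, (4,2) g=3 f=5, (4,3) g=2 f=5, (4,4) g=1 f=5]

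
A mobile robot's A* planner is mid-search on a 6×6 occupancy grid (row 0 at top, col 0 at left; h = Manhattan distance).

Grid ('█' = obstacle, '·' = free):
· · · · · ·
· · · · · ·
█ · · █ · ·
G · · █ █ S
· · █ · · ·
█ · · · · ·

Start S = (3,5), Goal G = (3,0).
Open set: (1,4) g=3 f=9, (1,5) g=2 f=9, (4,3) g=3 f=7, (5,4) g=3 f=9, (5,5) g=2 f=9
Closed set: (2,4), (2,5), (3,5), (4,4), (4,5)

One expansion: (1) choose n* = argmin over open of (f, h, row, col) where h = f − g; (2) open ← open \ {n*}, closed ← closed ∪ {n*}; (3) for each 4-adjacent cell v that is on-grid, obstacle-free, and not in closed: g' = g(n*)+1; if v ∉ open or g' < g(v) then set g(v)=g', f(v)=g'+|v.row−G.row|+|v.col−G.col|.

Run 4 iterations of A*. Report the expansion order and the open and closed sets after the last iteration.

step 1: expand (4,3) (f=7, h=4) → closed; open now [(1,4) g=3 f=9, (1,5) g=2 f=9, (5,3) g=4 f=9, (5,4) g=3 f=9, (5,5) g=2 f=9]
step 2: expand (5,3) (f=9, h=5) → closed; open now [(1,4) g=3 f=9, (1,5) g=2 f=9, (5,2) g=5 f=9, (5,4) g=3 f=9, (5,5) g=2 f=9]
step 3: expand (5,2) (f=9, h=4) → closed; open now [(1,4) g=3 f=9, (1,5) g=2 f=9, (5,1) g=6 f=9, (5,4) g=3 f=9, (5,5) g=2 f=9]
step 4: expand (5,1) (f=9, h=3) → closed; open now [(1,4) g=3 f=9, (1,5) g=2 f=9, (4,1) g=7 f=9, (5,4) g=3 f=9, (5,5) g=2 f=9]

order=[(4,3) → (5,3) → (5,2) → (5,1)]; open=[(1,4) g=3 f=9, (1,5) g=2 f=9, (4,1) g=7 f=9, (5,4) g=3 f=9, (5,5) g=2 f=9]; closed=[(2,4), (2,5), (3,5), (4,3), (4,4), (4,5), (5,1), (5,2), (5,3)]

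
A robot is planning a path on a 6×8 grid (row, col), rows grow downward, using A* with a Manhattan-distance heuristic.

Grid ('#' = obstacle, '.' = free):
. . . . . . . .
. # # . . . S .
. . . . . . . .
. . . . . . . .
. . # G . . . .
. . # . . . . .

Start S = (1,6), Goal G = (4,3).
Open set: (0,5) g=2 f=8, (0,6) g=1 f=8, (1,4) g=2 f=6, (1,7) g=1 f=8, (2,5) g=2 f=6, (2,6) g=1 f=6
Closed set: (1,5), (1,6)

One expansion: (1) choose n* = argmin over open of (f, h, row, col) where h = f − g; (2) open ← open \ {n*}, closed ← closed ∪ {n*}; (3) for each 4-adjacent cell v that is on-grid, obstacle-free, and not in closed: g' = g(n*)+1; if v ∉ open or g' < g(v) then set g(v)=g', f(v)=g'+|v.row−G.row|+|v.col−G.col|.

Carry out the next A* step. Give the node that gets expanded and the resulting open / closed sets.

step 1: expand (1,4) (f=6, h=4) → closed; open now [(0,4) g=3 f=8, (0,5) g=2 f=8, (0,6) g=1 f=8, (1,3) g=3 f=6, (1,7) g=1 f=8, (2,4) g=3 f=6, (2,5) g=2 f=6, (2,6) g=1 f=6]

expanded=(1,4); open=[(0,4) g=3 f=8, (0,5) g=2 f=8, (0,6) g=1 f=8, (1,3) g=3 f=6, (1,7) g=1 f=8, (2,4) g=3 f=6, (2,5) g=2 f=6, (2,6) g=1 f=6]; closed=[(1,4), (1,5), (1,6)]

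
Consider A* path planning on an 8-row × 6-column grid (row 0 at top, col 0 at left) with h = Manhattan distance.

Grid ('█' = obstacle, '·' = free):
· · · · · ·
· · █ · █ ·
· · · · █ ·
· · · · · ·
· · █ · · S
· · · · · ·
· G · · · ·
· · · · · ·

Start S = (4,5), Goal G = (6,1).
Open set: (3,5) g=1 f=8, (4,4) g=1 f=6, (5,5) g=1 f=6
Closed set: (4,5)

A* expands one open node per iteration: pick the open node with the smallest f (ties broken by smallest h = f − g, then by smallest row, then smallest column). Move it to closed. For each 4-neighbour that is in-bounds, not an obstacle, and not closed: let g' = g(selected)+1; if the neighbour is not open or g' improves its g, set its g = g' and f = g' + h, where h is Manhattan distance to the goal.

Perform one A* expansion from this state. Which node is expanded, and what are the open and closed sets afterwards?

expanded=(4,4); open=[(3,4) g=2 f=8, (3,5) g=1 f=8, (4,3) g=2 f=6, (5,4) g=2 f=6, (5,5) g=1 f=6]; closed=[(4,4), (4,5)]

step 1: expand (4,4) (f=6, h=5) → closed; open now [(3,4) g=2 f=8, (3,5) g=1 f=8, (4,3) g=2 f=6, (5,4) g=2 f=6, (5,5) g=1 f=6]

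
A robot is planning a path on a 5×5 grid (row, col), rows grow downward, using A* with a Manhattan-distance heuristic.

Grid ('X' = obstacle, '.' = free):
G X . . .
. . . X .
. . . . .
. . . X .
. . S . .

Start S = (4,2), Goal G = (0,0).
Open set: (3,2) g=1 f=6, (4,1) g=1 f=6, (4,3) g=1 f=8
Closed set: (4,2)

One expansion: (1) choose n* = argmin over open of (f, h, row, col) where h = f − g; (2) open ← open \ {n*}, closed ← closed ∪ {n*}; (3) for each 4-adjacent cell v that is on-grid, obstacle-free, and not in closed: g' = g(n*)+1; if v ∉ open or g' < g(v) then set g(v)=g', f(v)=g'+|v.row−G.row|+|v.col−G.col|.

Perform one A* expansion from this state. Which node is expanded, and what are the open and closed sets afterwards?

step 1: expand (3,2) (f=6, h=5) → closed; open now [(2,2) g=2 f=6, (3,1) g=2 f=6, (4,1) g=1 f=6, (4,3) g=1 f=8]

expanded=(3,2); open=[(2,2) g=2 f=6, (3,1) g=2 f=6, (4,1) g=1 f=6, (4,3) g=1 f=8]; closed=[(3,2), (4,2)]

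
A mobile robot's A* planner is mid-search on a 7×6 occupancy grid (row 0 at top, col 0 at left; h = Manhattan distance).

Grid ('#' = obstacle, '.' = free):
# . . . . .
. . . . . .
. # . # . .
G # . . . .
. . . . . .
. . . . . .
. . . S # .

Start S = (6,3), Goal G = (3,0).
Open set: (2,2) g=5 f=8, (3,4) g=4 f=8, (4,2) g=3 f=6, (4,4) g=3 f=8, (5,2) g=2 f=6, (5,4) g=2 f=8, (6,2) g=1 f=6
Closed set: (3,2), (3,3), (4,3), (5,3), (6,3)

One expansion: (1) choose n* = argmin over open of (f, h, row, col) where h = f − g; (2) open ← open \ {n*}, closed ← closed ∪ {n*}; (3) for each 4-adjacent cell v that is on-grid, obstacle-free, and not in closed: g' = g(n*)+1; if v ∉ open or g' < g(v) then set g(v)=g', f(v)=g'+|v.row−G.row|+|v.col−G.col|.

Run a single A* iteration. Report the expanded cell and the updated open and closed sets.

expanded=(4,2); open=[(2,2) g=5 f=8, (3,4) g=4 f=8, (4,1) g=4 f=6, (4,4) g=3 f=8, (5,2) g=2 f=6, (5,4) g=2 f=8, (6,2) g=1 f=6]; closed=[(3,2), (3,3), (4,2), (4,3), (5,3), (6,3)]

step 1: expand (4,2) (f=6, h=3) → closed; open now [(2,2) g=5 f=8, (3,4) g=4 f=8, (4,1) g=4 f=6, (4,4) g=3 f=8, (5,2) g=2 f=6, (5,4) g=2 f=8, (6,2) g=1 f=6]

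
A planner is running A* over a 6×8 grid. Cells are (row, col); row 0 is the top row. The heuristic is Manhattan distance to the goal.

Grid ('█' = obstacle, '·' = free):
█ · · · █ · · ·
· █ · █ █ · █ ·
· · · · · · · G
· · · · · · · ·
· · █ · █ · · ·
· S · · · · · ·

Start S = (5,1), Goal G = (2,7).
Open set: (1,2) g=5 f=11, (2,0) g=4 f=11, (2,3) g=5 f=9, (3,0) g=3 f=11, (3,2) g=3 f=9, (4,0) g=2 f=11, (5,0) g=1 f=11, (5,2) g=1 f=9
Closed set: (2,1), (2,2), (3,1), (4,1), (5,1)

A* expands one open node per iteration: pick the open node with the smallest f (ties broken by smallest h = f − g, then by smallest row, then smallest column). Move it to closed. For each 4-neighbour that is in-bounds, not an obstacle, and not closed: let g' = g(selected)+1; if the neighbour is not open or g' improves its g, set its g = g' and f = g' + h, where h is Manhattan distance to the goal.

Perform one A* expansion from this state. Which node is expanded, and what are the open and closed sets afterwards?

expanded=(2,3); open=[(1,2) g=5 f=11, (2,0) g=4 f=11, (2,4) g=6 f=9, (3,0) g=3 f=11, (3,2) g=3 f=9, (3,3) g=6 f=11, (4,0) g=2 f=11, (5,0) g=1 f=11, (5,2) g=1 f=9]; closed=[(2,1), (2,2), (2,3), (3,1), (4,1), (5,1)]

step 1: expand (2,3) (f=9, h=4) → closed; open now [(1,2) g=5 f=11, (2,0) g=4 f=11, (2,4) g=6 f=9, (3,0) g=3 f=11, (3,2) g=3 f=9, (3,3) g=6 f=11, (4,0) g=2 f=11, (5,0) g=1 f=11, (5,2) g=1 f=9]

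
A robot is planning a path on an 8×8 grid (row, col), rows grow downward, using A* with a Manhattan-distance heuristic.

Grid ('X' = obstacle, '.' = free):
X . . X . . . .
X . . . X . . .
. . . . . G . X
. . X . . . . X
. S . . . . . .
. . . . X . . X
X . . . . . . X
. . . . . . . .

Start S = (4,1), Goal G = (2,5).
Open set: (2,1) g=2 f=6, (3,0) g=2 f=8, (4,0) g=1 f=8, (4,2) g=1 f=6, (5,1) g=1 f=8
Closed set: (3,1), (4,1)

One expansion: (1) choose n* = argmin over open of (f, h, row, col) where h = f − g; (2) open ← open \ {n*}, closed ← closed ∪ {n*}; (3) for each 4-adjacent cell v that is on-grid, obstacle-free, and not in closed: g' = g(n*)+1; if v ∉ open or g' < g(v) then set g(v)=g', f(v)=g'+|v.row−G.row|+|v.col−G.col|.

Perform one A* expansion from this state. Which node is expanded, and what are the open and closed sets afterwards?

step 1: expand (2,1) (f=6, h=4) → closed; open now [(1,1) g=3 f=8, (2,0) g=3 f=8, (2,2) g=3 f=6, (3,0) g=2 f=8, (4,0) g=1 f=8, (4,2) g=1 f=6, (5,1) g=1 f=8]

expanded=(2,1); open=[(1,1) g=3 f=8, (2,0) g=3 f=8, (2,2) g=3 f=6, (3,0) g=2 f=8, (4,0) g=1 f=8, (4,2) g=1 f=6, (5,1) g=1 f=8]; closed=[(2,1), (3,1), (4,1)]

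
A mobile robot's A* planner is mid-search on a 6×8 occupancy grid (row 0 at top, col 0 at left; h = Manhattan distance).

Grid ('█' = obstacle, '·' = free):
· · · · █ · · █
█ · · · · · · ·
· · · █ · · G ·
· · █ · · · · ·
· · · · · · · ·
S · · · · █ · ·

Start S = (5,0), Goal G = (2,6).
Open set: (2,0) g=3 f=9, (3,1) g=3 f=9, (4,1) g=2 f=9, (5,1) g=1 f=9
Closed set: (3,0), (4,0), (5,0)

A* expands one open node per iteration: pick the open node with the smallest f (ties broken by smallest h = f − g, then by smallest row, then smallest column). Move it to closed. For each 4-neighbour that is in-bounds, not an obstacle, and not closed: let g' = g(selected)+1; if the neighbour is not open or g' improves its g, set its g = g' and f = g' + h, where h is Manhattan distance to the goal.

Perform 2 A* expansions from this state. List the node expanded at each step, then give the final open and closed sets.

order=[(2,0) → (2,1)]; open=[(1,1) g=5 f=11, (2,2) g=5 f=9, (3,1) g=3 f=9, (4,1) g=2 f=9, (5,1) g=1 f=9]; closed=[(2,0), (2,1), (3,0), (4,0), (5,0)]

step 1: expand (2,0) (f=9, h=6) → closed; open now [(2,1) g=4 f=9, (3,1) g=3 f=9, (4,1) g=2 f=9, (5,1) g=1 f=9]
step 2: expand (2,1) (f=9, h=5) → closed; open now [(1,1) g=5 f=11, (2,2) g=5 f=9, (3,1) g=3 f=9, (4,1) g=2 f=9, (5,1) g=1 f=9]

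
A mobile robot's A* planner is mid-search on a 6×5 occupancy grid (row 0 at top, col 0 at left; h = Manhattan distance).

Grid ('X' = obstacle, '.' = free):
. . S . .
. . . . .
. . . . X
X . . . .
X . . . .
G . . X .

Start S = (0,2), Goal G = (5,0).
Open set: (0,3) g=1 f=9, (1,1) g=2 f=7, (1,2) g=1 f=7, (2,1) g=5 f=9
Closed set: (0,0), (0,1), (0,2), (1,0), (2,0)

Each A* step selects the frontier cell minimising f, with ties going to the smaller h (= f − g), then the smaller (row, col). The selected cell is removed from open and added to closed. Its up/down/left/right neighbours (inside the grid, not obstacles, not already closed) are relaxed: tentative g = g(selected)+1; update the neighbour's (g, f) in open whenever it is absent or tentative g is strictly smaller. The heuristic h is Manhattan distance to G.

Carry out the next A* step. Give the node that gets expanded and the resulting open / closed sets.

expanded=(1,1); open=[(0,3) g=1 f=9, (1,2) g=1 f=7, (2,1) g=3 f=7]; closed=[(0,0), (0,1), (0,2), (1,0), (1,1), (2,0)]

step 1: expand (1,1) (f=7, h=5) → closed; open now [(0,3) g=1 f=9, (1,2) g=1 f=7, (2,1) g=3 f=7]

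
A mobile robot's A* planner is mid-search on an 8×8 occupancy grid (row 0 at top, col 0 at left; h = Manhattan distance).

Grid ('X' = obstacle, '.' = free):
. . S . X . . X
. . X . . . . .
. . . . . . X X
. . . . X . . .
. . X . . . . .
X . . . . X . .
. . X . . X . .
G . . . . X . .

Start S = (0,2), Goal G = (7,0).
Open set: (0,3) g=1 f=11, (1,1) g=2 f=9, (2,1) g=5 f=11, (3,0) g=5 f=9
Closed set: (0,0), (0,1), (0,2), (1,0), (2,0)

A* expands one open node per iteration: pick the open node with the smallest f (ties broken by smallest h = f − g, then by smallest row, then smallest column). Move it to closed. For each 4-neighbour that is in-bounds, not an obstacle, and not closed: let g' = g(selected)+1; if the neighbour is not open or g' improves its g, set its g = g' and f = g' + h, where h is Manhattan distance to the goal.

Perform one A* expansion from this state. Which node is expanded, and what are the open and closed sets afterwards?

step 1: expand (3,0) (f=9, h=4) → closed; open now [(0,3) g=1 f=11, (1,1) g=2 f=9, (2,1) g=5 f=11, (3,1) g=6 f=11, (4,0) g=6 f=9]

expanded=(3,0); open=[(0,3) g=1 f=11, (1,1) g=2 f=9, (2,1) g=5 f=11, (3,1) g=6 f=11, (4,0) g=6 f=9]; closed=[(0,0), (0,1), (0,2), (1,0), (2,0), (3,0)]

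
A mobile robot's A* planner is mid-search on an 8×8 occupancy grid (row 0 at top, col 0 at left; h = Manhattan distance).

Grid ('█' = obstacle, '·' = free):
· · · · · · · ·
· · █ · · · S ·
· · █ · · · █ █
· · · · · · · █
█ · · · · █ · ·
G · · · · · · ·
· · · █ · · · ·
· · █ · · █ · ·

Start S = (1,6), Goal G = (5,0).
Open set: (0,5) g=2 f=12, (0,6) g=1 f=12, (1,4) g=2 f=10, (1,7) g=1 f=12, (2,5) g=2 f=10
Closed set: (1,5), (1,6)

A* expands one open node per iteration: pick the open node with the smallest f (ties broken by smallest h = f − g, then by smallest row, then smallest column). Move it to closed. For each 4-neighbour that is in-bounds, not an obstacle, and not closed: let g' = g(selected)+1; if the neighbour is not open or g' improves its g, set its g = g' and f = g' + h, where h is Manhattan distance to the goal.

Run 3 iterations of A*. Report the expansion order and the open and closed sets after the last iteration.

step 1: expand (1,4) (f=10, h=8) → closed; open now [(0,4) g=3 f=12, (0,5) g=2 f=12, (0,6) g=1 f=12, (1,3) g=3 f=10, (1,7) g=1 f=12, (2,4) g=3 f=10, (2,5) g=2 f=10]
step 2: expand (1,3) (f=10, h=7) → closed; open now [(0,3) g=4 f=12, (0,4) g=3 f=12, (0,5) g=2 f=12, (0,6) g=1 f=12, (1,7) g=1 f=12, (2,3) g=4 f=10, (2,4) g=3 f=10, (2,5) g=2 f=10]
step 3: expand (2,3) (f=10, h=6) → closed; open now [(0,3) g=4 f=12, (0,4) g=3 f=12, (0,5) g=2 f=12, (0,6) g=1 f=12, (1,7) g=1 f=12, (2,4) g=3 f=10, (2,5) g=2 f=10, (3,3) g=5 f=10]

order=[(1,4) → (1,3) → (2,3)]; open=[(0,3) g=4 f=12, (0,4) g=3 f=12, (0,5) g=2 f=12, (0,6) g=1 f=12, (1,7) g=1 f=12, (2,4) g=3 f=10, (2,5) g=2 f=10, (3,3) g=5 f=10]; closed=[(1,3), (1,4), (1,5), (1,6), (2,3)]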